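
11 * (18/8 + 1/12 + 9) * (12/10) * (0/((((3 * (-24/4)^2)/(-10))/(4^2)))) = 0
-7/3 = -2.33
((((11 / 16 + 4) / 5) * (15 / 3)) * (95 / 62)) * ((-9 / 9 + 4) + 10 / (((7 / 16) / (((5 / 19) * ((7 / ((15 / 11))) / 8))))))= 48875 / 992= 49.27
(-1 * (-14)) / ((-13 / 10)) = -140 / 13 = -10.77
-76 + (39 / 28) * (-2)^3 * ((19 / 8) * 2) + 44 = -1189 / 14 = -84.93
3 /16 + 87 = 1395 /16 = 87.19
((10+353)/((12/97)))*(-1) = -11737/4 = -2934.25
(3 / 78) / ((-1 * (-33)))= 1 / 858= 0.00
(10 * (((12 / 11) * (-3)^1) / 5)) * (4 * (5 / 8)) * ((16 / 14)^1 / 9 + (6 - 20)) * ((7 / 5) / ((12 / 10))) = 8740 / 33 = 264.85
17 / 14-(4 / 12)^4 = 1363 / 1134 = 1.20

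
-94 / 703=-0.13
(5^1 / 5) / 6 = 1 / 6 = 0.17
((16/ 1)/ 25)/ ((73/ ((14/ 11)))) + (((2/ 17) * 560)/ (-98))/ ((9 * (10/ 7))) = -126328/ 3071475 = -0.04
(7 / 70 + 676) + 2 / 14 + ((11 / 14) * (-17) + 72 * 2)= 28241 / 35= 806.89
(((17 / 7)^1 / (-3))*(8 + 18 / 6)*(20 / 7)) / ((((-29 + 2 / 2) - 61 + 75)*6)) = 935 / 3087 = 0.30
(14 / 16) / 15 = 7 / 120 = 0.06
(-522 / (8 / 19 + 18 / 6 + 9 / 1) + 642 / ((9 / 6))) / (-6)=-45545 / 708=-64.33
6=6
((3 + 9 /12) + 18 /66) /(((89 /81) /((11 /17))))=14337 /6052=2.37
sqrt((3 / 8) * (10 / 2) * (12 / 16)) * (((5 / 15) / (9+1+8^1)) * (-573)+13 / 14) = -305 * sqrt(10) / 84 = -11.48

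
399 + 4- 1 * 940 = -537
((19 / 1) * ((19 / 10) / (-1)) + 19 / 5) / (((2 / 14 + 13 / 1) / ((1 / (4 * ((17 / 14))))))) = -931 / 1840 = -0.51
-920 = -920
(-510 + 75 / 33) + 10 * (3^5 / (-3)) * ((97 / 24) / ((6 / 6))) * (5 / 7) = -876605 / 308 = -2846.12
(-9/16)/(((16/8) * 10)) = -9/320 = -0.03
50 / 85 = 10 / 17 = 0.59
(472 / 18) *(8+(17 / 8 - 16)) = -154.06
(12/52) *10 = 30/13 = 2.31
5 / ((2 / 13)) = 32.50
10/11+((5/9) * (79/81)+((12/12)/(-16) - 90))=-11369219/128304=-88.61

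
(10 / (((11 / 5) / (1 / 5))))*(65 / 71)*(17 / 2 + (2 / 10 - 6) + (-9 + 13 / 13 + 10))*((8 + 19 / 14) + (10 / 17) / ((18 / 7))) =62728315 / 1672902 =37.50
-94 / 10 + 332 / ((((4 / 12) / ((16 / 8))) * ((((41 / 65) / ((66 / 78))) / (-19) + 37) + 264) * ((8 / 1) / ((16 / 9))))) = -7.93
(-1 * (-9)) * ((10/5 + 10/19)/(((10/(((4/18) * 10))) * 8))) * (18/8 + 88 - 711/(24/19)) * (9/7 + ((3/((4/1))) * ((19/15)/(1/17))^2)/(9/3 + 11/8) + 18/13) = -557932121/22750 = -24524.49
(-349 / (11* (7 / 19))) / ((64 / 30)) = -99465 / 2464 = -40.37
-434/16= -217/8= -27.12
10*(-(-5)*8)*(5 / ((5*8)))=50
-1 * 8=-8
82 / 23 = 3.57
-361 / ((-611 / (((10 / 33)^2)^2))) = 0.00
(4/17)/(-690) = -2/5865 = -0.00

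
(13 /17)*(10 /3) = 130 /51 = 2.55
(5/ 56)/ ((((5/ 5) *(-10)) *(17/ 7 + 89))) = -1/ 10240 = -0.00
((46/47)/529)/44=1/23782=0.00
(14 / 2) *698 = 4886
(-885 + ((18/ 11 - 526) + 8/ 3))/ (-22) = 46421/ 726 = 63.94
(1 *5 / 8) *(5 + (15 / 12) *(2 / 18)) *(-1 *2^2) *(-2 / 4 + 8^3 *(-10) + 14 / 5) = 3155915 / 48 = 65748.23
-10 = -10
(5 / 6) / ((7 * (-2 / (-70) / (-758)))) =-9475 / 3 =-3158.33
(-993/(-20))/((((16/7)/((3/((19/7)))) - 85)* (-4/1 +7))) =-48657/243820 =-0.20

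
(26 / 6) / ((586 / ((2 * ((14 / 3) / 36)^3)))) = 4459 / 138410856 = 0.00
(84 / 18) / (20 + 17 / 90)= 420 / 1817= 0.23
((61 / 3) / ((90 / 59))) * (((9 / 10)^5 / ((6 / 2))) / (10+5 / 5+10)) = 0.12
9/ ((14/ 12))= 54/ 7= 7.71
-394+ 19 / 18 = -7073 / 18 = -392.94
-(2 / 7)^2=-4 / 49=-0.08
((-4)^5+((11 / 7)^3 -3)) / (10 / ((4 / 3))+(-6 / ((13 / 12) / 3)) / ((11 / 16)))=100365980 / 1635081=61.38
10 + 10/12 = 65/6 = 10.83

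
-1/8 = -0.12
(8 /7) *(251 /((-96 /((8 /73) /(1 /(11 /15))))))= -5522 /22995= -0.24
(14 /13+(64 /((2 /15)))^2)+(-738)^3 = -5222319322 /13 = -401716870.92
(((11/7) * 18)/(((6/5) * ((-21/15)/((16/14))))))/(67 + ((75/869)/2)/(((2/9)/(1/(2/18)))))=-22941600/81965681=-0.28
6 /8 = 3 /4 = 0.75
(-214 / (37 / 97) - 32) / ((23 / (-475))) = 453150 / 37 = 12247.30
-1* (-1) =1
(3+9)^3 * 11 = 19008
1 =1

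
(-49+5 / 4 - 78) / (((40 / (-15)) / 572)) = 26973.38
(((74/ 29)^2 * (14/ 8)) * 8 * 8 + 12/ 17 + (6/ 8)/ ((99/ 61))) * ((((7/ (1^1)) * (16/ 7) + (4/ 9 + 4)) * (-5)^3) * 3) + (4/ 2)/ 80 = -317049568054597/ 56616120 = -5599987.57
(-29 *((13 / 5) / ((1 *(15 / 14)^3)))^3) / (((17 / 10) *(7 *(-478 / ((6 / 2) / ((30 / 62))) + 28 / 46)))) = 33520607006536832 / 111379061865234375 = 0.30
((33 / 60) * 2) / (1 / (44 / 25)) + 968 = 121242 / 125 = 969.94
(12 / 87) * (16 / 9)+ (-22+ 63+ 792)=833.25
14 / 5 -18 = -76 / 5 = -15.20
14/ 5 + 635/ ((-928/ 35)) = -98133/ 4640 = -21.15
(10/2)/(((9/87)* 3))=145/9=16.11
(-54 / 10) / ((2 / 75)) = -405 / 2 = -202.50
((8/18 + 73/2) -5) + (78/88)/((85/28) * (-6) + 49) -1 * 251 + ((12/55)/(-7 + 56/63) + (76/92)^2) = -1355544520228/6207272775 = -218.38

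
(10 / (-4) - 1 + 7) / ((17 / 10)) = 35 / 17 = 2.06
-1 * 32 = -32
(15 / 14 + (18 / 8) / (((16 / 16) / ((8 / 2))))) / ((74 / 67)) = 9447 / 1036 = 9.12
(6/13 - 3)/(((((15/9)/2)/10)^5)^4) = -126514079750766679031808/13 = -9731852288520513771677.54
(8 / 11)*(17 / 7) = 136 / 77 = 1.77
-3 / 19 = -0.16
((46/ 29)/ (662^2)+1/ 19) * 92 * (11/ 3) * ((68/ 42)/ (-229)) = -36443663300/ 290310245799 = -0.13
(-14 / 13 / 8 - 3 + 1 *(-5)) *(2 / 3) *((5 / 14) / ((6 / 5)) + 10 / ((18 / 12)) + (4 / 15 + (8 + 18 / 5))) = -371723 / 3640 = -102.12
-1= -1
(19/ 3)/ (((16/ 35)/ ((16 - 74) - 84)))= -47215/ 24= -1967.29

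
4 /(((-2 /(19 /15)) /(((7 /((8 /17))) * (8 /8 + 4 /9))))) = -54.43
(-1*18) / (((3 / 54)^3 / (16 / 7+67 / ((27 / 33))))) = -8836313.14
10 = 10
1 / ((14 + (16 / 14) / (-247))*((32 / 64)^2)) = 3458 / 12099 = 0.29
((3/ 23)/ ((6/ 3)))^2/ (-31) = -9/ 65596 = -0.00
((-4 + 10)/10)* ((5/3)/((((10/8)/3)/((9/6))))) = 18/5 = 3.60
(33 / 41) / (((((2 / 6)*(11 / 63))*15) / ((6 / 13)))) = 1134 / 2665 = 0.43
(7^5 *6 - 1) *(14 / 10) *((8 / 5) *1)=5647096 / 25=225883.84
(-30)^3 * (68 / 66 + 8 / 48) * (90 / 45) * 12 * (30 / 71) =-255960000 / 781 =-327733.67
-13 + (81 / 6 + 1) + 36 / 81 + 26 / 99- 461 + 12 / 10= -457.59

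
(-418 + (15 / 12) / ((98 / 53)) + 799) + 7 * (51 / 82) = 6204269 / 16072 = 386.03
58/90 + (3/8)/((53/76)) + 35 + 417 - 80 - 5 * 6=1636979/4770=343.18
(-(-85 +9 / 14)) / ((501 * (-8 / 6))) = -1181 / 9352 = -0.13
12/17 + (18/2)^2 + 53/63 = 88408/1071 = 82.55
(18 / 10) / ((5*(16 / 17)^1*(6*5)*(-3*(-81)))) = 17 / 324000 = 0.00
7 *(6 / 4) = 21 / 2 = 10.50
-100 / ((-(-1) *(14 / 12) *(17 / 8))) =-4800 / 119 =-40.34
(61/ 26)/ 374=61/ 9724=0.01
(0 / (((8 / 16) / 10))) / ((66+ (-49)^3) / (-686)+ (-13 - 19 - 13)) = 0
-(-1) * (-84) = -84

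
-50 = -50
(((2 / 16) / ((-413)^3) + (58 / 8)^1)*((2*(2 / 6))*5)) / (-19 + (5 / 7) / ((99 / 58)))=-674158621125 / 518354415068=-1.30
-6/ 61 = -0.10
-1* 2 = -2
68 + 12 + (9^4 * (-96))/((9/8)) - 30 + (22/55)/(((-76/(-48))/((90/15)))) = -53182946/95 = -559820.48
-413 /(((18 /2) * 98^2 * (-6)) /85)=5015 /74088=0.07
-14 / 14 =-1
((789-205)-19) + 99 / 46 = 26089 / 46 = 567.15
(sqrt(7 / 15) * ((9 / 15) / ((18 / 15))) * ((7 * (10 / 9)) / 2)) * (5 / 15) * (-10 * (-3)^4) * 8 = -280 * sqrt(105) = -2869.15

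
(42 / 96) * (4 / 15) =7 / 60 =0.12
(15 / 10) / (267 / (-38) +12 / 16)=-38 / 159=-0.24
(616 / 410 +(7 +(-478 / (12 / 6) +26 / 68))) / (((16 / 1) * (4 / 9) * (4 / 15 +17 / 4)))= -43305381 / 6044384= -7.16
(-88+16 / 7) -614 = -4898 / 7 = -699.71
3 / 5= 0.60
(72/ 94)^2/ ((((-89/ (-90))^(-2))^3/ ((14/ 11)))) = 3478869036727/ 4982054343750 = 0.70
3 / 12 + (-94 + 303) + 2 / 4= 839 / 4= 209.75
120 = 120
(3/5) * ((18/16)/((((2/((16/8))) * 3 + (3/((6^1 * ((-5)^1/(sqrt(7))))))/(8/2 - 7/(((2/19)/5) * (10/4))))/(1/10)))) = 1347921/59907572 - 3483 * sqrt(7)/599075720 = 0.02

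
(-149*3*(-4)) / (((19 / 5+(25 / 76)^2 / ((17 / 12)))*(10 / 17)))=373080504 / 475787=784.13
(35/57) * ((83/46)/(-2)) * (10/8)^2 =-72625/83904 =-0.87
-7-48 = -55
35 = 35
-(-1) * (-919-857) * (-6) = 10656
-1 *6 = -6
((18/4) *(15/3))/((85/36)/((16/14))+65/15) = 3.52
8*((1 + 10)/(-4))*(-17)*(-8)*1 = -2992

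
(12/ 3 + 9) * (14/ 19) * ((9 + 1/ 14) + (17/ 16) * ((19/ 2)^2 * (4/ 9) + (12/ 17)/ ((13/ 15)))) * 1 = 688679/ 1368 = 503.42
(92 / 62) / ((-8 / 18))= -207 / 62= -3.34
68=68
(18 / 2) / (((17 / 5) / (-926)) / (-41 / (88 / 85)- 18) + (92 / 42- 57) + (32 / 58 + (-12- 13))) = -64318082535 / 566411733448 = -0.11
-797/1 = -797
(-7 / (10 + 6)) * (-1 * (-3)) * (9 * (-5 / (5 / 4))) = 189 / 4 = 47.25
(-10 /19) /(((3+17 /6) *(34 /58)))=-0.15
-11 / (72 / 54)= -33 / 4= -8.25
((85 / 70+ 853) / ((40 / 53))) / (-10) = -633827 / 5600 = -113.18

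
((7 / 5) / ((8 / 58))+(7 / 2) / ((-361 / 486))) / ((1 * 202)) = 0.03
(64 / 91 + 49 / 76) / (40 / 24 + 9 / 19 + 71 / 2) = 27969 / 780962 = 0.04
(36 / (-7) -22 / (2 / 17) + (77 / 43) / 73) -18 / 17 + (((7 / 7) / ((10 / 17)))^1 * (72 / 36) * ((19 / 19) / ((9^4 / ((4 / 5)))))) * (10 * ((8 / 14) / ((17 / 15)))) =-157811306966 / 816934167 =-193.18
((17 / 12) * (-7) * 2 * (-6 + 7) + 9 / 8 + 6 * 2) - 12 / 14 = -1271 / 168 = -7.57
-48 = -48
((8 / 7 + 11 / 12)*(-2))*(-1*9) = 519 / 14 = 37.07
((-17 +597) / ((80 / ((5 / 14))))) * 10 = 725 / 28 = 25.89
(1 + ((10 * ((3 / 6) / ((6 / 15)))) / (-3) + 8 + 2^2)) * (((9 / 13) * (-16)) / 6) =-212 / 13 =-16.31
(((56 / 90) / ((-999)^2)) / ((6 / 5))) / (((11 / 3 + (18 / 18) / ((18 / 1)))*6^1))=14 / 601794603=0.00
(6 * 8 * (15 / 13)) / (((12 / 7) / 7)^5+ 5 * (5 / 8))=1627057434240 / 91830334453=17.72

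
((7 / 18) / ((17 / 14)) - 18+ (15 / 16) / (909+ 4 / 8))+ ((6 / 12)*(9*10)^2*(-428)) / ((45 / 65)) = -327919993745 / 130968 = -2503817.68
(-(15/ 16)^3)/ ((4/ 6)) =-10125/ 8192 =-1.24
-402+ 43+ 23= -336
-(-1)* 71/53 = 71/53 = 1.34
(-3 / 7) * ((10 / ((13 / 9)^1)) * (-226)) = 61020 / 91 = 670.55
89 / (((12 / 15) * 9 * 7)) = 445 / 252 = 1.77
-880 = -880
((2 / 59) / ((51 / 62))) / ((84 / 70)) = 310 / 9027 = 0.03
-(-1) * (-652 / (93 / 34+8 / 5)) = -110840 / 737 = -150.39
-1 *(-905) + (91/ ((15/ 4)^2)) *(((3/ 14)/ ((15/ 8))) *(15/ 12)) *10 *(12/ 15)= 205289/ 225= 912.40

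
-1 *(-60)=60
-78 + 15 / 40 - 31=-869 / 8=-108.62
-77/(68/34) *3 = -231/2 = -115.50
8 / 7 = 1.14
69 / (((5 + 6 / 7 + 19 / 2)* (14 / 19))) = 1311 / 215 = 6.10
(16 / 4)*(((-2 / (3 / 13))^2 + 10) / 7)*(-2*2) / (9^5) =-12256 / 3720087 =-0.00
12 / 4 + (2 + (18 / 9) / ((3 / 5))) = 25 / 3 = 8.33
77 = 77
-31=-31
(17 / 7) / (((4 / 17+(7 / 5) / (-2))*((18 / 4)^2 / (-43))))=497080 / 44793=11.10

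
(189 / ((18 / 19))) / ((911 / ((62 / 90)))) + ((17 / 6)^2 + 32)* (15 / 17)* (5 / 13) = 13.73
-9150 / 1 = -9150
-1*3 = -3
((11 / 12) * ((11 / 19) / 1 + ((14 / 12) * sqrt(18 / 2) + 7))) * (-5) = -23155 / 456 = -50.78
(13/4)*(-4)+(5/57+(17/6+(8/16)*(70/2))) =141/19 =7.42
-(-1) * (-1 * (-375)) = 375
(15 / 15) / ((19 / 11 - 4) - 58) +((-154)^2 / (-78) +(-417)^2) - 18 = 38358292 / 221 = 173566.93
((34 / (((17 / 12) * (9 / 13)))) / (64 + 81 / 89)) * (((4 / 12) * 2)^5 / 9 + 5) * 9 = 101510552 / 4211433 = 24.10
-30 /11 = -2.73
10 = 10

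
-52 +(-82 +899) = 765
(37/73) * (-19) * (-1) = 703/73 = 9.63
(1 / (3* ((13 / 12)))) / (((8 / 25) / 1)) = 25 / 26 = 0.96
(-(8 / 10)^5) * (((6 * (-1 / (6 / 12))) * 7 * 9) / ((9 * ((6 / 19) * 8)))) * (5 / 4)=13.62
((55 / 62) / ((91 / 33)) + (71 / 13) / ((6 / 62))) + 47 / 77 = 10681115 / 186186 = 57.37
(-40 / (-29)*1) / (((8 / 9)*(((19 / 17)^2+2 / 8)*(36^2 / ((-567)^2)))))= 51616845 / 201028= 256.76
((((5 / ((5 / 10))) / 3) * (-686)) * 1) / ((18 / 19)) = -65170 / 27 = -2413.70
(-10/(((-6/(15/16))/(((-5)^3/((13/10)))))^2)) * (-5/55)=48828125/237952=205.20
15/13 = 1.15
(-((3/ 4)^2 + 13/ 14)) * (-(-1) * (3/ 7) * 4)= -501/ 196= -2.56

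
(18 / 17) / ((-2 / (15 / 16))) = -0.50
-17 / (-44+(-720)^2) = -17 / 518356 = -0.00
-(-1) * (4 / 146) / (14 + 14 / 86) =86 / 44457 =0.00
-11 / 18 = -0.61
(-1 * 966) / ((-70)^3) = 69 / 24500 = 0.00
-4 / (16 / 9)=-9 / 4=-2.25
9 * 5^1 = 45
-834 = -834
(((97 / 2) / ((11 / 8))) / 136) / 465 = 97 / 173910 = 0.00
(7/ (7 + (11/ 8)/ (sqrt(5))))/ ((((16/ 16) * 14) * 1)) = 1120/ 15559 -44 * sqrt(5)/ 15559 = 0.07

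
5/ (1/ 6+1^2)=30/ 7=4.29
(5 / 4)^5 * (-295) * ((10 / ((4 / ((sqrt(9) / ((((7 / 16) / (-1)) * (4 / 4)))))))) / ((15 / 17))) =15671875 / 896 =17490.93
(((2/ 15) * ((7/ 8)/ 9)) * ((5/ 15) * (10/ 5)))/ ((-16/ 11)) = -77/ 12960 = -0.01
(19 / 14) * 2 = 2.71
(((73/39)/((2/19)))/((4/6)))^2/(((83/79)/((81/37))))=12310197831/8303984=1482.44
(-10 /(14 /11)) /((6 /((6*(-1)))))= 55 /7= 7.86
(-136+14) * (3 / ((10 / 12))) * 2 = -4392 / 5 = -878.40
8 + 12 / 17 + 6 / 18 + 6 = 767 / 51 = 15.04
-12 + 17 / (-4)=-65 / 4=-16.25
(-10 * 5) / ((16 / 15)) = -375 / 8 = -46.88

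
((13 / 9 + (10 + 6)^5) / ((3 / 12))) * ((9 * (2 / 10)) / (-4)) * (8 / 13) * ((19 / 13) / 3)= -1434453944 / 2535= -565859.54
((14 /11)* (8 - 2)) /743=84 /8173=0.01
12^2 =144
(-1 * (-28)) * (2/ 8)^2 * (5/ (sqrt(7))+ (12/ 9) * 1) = 7/ 3+ 5 * sqrt(7)/ 4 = 5.64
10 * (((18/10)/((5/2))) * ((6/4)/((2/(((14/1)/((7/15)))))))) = 162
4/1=4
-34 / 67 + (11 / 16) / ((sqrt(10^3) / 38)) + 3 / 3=33 / 67 + 209 * sqrt(10) / 800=1.32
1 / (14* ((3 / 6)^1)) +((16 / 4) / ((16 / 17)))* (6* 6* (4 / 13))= 4297 / 91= 47.22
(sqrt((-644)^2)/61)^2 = 414736/3721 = 111.46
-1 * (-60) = 60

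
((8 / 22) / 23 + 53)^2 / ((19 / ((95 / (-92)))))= -899542845 / 5888828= -152.75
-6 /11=-0.55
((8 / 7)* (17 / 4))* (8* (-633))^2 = 871899264 / 7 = 124557037.71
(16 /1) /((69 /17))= 272 /69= 3.94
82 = 82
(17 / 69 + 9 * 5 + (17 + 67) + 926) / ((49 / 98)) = 145624 / 69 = 2110.49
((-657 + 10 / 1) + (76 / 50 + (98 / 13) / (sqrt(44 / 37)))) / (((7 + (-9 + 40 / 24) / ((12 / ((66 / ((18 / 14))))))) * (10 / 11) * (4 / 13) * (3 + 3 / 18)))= 186914871 / 6251000 - 567 * sqrt(407) / 35720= 29.58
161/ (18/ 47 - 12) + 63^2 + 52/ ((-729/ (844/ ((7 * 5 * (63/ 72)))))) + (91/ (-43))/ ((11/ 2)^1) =3952.79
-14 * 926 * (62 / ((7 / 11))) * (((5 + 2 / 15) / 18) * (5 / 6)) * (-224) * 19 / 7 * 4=59131604224 / 81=730019805.23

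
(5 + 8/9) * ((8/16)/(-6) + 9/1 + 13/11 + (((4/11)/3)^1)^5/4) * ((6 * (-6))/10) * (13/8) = -1089194431013/3130831440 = -347.89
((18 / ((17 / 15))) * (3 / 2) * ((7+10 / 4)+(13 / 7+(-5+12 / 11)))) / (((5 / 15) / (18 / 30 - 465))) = -323595081 / 1309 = -247207.85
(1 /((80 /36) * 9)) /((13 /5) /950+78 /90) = 1425 /24778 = 0.06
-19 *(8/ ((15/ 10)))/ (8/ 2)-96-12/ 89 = -32432/ 267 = -121.47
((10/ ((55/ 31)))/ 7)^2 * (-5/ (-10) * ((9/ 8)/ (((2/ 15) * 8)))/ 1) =129735/ 379456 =0.34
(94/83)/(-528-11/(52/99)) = -0.00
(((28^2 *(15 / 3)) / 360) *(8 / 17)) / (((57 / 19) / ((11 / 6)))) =4312 / 1377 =3.13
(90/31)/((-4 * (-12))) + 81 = 20103/248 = 81.06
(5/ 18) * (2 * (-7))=-35/ 9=-3.89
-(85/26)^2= -7225/676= -10.69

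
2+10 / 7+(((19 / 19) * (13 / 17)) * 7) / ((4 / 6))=2727 / 238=11.46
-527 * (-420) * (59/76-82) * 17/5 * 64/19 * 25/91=-265458753600/4693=-56564831.37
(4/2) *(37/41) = 74/41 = 1.80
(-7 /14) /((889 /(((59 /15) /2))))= -59 /53340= -0.00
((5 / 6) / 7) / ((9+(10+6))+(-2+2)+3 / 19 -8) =95 / 13692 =0.01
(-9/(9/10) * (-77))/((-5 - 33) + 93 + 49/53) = 20405/1482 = 13.77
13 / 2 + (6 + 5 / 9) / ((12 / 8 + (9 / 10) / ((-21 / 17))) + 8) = 40049 / 5526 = 7.25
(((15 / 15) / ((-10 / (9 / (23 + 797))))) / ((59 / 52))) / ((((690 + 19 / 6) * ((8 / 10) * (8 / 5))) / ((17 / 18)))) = -663 / 643879744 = -0.00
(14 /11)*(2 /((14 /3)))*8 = 48 /11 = 4.36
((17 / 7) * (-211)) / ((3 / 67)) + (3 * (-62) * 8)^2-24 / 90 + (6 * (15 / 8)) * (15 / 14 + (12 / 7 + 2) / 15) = 1850280041 / 840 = 2202714.33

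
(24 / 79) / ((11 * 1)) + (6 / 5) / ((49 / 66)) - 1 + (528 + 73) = 128093004 / 212905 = 601.64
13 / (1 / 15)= 195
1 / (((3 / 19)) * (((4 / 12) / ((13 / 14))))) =247 / 14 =17.64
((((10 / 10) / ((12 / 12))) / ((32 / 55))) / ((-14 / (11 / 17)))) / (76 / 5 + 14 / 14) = -3025 / 616896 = -0.00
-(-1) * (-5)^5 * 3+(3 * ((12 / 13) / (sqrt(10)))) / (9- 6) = -9375+6 * sqrt(10) / 65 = -9374.71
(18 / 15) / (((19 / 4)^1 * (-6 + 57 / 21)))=-168 / 2185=-0.08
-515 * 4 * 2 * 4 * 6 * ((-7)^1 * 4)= 2768640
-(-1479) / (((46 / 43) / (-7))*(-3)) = 148393 / 46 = 3225.93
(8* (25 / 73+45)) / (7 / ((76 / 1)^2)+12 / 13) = 392.45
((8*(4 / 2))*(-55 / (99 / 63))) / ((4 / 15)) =-2100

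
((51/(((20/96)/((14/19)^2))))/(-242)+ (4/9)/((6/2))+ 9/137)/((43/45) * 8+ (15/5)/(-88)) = -2167552744/49186025097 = -0.04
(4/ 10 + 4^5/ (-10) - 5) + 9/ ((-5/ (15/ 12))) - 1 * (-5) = -417/ 4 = -104.25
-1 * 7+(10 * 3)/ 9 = -11/ 3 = -3.67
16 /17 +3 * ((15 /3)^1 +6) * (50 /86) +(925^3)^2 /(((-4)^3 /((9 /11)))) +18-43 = -4121072764846438054523 /514624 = -8007929604617037.01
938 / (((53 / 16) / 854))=12816832 / 53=241827.02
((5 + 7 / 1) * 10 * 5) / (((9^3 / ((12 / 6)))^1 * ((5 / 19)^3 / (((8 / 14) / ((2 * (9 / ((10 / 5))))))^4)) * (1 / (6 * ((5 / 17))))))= 56188928 / 21691827297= 0.00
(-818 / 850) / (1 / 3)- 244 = -104927 / 425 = -246.89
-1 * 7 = -7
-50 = -50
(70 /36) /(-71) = -0.03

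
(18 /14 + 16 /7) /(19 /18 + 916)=450 /115549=0.00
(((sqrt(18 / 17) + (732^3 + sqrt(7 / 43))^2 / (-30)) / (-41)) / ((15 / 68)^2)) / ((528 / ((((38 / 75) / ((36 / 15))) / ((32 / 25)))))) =-323 * sqrt(34) / 11689920 + 1246352671 * sqrt(301) / 13090275 + 36323390998292971955749 / 45239990400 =802904482336.57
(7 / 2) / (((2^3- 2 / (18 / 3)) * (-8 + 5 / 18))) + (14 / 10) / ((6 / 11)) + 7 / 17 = 4759853 / 1630470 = 2.92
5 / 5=1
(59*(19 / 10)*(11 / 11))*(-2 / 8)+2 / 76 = -21279 / 760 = -28.00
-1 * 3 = -3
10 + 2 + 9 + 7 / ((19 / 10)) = 469 / 19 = 24.68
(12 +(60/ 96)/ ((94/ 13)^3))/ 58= 79747049/ 385390976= 0.21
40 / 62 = 0.65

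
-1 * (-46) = 46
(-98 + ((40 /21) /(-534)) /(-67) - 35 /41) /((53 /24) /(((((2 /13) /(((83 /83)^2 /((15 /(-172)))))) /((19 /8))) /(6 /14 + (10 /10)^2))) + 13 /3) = 0.18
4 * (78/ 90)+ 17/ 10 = 31/ 6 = 5.17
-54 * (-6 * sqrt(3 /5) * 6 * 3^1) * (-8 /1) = -46656 * sqrt(15) /5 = -36139.58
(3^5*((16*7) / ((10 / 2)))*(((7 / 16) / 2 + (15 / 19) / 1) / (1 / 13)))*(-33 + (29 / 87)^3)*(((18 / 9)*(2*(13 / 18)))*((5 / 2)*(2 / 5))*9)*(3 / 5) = -3485210274 / 95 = -36686423.94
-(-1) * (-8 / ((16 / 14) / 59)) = -413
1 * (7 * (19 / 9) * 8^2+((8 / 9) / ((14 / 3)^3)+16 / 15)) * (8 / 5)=116917432 / 77175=1514.97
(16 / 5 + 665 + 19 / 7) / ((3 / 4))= 93928 / 105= 894.55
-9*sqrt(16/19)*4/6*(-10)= 240*sqrt(19)/19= 55.06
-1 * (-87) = 87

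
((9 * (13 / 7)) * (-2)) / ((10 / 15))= -351 / 7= -50.14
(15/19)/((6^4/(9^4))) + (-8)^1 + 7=911/304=3.00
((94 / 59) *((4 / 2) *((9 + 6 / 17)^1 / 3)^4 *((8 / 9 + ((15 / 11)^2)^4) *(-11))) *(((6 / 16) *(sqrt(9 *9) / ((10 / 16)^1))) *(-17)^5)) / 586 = 556518899.00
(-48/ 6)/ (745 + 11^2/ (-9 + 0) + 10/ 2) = -72/ 6629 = -0.01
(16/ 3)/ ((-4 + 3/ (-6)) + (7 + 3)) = 32/ 33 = 0.97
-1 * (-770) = 770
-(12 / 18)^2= -4 / 9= -0.44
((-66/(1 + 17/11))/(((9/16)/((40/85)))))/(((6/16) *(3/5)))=-309760/3213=-96.41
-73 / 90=-0.81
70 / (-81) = -0.86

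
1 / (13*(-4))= -1 / 52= -0.02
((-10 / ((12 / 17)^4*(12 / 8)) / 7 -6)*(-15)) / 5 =1070789 / 36288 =29.51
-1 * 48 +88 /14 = -292 /7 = -41.71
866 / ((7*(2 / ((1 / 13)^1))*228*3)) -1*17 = -1057715 / 62244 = -16.99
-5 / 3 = -1.67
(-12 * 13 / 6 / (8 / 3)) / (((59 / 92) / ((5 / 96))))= -1495 / 1888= -0.79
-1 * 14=-14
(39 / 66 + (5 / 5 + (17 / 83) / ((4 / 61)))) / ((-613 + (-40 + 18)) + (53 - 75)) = -1913 / 266596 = -0.01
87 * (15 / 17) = 1305 / 17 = 76.76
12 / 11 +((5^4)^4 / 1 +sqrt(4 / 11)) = 2 * sqrt(11) / 11 +1678466796887 / 11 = 152587890626.69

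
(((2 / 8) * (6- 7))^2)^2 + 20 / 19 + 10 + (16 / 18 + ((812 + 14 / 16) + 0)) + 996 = 1820.82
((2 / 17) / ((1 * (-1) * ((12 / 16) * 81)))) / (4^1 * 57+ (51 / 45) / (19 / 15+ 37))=-4592 / 540702459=-0.00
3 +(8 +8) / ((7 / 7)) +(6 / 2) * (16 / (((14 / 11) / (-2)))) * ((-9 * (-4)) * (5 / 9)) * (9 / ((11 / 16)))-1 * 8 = -138163 / 7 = -19737.57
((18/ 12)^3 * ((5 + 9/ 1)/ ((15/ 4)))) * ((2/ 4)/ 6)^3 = 7/ 960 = 0.01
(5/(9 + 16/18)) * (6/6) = 45/89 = 0.51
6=6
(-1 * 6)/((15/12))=-24/5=-4.80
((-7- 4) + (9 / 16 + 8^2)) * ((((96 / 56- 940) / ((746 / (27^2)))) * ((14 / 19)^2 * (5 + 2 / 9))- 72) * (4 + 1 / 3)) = -167001863145 / 269306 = -620119.36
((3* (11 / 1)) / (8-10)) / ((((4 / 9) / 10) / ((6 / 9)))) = -495 / 2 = -247.50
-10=-10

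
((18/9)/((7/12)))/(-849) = -8/1981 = -0.00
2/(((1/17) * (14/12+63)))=204/385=0.53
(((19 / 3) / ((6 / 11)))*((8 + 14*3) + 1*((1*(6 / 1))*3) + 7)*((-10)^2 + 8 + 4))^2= 85614760000 / 9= 9512751111.11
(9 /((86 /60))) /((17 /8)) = 2160 /731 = 2.95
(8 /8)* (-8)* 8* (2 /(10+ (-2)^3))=-64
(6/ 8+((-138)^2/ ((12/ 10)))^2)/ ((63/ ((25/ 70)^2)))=171331225/ 336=509914.36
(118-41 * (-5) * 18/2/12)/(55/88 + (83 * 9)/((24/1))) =1087/127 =8.56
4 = 4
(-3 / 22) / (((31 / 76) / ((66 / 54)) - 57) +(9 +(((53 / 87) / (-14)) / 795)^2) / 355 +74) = -1688574832875 / 214955492776867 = -0.01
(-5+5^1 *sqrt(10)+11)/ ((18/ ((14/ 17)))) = 1.00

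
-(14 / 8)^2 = -49 / 16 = -3.06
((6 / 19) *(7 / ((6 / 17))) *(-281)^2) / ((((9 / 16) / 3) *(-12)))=-37585436 / 171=-219797.87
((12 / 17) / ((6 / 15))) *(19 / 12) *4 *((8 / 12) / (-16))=-95 / 204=-0.47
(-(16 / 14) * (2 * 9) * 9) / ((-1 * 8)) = 23.14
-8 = -8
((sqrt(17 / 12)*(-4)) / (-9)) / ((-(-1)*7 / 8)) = 16*sqrt(51) / 189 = 0.60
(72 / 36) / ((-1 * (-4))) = 1 / 2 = 0.50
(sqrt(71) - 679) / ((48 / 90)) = -10185 / 8 + 15 * sqrt(71) / 8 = -1257.33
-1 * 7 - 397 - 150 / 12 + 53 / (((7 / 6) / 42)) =2983 / 2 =1491.50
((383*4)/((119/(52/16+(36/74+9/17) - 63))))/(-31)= 24.39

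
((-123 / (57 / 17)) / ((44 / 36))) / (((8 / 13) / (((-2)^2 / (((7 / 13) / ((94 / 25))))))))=-49826439 / 36575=-1362.31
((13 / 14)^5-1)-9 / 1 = -5006947 / 537824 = -9.31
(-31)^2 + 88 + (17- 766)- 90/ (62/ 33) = 7815/ 31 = 252.10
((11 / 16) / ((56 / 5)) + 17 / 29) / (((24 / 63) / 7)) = 353367 / 29696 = 11.90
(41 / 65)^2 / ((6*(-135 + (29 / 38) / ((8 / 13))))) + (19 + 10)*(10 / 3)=16607361746 / 171801175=96.67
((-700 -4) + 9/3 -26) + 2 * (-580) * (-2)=1593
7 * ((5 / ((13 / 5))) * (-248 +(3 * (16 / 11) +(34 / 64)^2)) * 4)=-36899975 / 2816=-13103.68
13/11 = 1.18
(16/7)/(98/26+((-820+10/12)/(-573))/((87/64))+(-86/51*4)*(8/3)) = -528819408/3046072841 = -0.17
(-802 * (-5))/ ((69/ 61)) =244610/ 69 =3545.07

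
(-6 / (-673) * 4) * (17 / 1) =408 / 673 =0.61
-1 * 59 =-59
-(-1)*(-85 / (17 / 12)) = -60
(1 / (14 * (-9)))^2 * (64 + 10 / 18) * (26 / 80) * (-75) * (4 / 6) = -0.07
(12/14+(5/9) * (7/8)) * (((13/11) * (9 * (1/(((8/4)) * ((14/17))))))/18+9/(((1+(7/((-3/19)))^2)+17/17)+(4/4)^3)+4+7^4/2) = 1618.44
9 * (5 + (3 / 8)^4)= 45.18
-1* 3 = -3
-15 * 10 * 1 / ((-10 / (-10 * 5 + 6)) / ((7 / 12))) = -385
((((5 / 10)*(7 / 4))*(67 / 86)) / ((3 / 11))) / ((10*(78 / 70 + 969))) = 36113 / 140162112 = 0.00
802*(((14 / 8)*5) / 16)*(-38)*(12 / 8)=-799995 / 32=-24999.84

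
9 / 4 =2.25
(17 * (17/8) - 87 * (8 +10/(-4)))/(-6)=3539/48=73.73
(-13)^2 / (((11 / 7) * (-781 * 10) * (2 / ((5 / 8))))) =-1183 / 274912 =-0.00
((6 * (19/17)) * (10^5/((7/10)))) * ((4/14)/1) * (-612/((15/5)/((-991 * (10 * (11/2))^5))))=1364593175550000000000/49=27848840317346938775.51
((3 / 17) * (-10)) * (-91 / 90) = 91 / 51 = 1.78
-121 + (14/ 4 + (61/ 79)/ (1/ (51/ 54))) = -83024/ 711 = -116.77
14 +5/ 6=89/ 6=14.83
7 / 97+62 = 62.07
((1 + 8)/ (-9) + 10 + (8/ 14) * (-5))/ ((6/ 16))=344/ 21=16.38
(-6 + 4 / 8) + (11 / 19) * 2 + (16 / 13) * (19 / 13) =-16333 / 6422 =-2.54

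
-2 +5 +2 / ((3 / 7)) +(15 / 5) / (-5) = 106 / 15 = 7.07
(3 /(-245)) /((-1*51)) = 1 /4165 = 0.00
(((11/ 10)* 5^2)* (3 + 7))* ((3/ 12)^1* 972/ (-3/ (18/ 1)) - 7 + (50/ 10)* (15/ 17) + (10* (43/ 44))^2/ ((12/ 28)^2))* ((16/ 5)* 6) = -2786162200/ 561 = -4966421.03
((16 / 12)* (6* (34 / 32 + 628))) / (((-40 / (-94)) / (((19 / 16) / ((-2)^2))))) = 1797609 / 512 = 3510.96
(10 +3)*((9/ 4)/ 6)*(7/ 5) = 273/ 40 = 6.82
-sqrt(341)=-18.47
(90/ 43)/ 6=15/ 43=0.35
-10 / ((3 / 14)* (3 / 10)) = -1400 / 9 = -155.56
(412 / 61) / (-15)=-412 / 915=-0.45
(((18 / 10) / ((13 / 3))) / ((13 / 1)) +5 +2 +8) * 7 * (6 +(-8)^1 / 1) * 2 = -355656 / 845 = -420.89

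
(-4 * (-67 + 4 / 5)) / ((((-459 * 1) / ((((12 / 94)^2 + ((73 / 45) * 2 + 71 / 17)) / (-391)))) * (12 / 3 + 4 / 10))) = 8320037846 / 3336101681715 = 0.00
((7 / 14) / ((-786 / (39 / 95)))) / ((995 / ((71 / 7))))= -923 / 346717700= -0.00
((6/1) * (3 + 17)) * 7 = 840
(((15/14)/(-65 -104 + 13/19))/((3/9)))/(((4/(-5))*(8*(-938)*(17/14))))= -1425/543949952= -0.00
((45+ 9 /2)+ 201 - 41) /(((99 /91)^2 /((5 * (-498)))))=-440753.50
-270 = -270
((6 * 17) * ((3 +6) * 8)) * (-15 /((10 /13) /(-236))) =33797088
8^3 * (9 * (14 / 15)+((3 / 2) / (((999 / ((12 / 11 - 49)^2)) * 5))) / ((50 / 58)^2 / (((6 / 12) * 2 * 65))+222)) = 2103894853828864 / 489006122715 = 4302.39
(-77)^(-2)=1 /5929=0.00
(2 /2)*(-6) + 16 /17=-86 /17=-5.06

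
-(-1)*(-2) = -2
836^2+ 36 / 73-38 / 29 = 1479561102 / 2117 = 698895.18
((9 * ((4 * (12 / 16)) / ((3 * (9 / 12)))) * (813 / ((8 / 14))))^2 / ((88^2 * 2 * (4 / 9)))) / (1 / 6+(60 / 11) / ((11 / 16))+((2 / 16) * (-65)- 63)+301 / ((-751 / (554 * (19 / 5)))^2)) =110969422904247075 / 6033100083374656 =18.39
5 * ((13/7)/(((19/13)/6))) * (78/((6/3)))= 197730/133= 1486.69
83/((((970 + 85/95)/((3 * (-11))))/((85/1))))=-134045/559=-239.79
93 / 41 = 2.27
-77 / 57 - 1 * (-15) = 778 / 57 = 13.65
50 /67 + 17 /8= 2.87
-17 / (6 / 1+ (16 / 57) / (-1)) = -969 / 326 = -2.97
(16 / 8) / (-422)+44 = 9283 / 211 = 44.00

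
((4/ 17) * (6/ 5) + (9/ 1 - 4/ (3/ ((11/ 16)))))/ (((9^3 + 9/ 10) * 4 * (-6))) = -8533/ 17867952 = -0.00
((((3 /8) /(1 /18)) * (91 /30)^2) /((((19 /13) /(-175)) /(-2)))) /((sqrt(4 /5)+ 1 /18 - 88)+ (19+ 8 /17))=-36237070409085 /166802254076 - 52921030617 * sqrt(5) /41700563519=-220.08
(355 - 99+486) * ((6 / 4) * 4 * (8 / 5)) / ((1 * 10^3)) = 4452 / 625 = 7.12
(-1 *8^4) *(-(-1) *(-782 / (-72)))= -400384 / 9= -44487.11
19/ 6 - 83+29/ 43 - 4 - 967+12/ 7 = -1893491/ 1806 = -1048.44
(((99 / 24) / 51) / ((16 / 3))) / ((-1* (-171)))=11 / 124032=0.00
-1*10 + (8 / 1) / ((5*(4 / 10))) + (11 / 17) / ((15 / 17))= -79 / 15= -5.27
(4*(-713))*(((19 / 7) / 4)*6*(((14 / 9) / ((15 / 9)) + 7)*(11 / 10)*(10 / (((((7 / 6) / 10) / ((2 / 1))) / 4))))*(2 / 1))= -972782976 / 7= -138968996.57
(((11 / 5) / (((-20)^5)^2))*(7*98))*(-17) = -64141 / 25600000000000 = -0.00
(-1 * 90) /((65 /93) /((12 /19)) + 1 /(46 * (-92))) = -106265520 /1306351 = -81.35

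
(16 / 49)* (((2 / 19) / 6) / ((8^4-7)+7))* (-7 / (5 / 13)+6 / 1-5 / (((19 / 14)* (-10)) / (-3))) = -0.00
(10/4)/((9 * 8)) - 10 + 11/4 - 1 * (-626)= 89105/144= 618.78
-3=-3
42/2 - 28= -7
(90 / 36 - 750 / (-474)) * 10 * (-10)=-32250 / 79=-408.23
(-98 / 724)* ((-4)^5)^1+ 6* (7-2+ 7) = 38120 / 181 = 210.61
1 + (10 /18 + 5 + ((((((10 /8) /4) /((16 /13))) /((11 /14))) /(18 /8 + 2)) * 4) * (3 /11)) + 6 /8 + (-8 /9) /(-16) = 1102495 /148104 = 7.44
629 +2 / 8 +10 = 2557 / 4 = 639.25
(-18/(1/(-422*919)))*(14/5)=97730136/5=19546027.20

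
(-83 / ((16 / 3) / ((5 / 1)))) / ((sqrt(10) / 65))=-16185*sqrt(10) / 32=-1599.42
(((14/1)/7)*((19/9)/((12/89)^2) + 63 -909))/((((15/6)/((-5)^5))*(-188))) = -591198125/60912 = -9705.77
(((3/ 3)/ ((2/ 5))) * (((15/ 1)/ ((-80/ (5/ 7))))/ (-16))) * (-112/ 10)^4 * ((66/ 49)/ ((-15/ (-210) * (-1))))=-155232/ 25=-6209.28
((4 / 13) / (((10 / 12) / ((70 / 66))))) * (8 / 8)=56 / 143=0.39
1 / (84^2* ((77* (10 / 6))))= 1 / 905520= 0.00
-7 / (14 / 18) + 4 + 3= -2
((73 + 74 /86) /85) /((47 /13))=41288 /171785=0.24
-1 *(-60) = 60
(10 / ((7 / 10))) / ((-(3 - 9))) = 50 / 21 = 2.38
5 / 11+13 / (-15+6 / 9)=-214 / 473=-0.45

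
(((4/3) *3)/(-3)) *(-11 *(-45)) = -660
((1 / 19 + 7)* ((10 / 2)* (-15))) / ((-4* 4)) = 5025 / 152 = 33.06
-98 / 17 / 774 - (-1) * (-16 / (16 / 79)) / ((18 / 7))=-404341 / 13158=-30.73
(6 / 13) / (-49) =-6 / 637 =-0.01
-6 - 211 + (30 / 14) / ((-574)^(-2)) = 705803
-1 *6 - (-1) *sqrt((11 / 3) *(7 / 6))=-3.93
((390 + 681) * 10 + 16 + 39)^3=1247504447125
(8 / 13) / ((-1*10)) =-4 / 65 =-0.06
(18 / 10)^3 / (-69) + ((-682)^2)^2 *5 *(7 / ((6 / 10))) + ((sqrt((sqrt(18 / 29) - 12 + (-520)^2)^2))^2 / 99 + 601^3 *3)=12621242628160.38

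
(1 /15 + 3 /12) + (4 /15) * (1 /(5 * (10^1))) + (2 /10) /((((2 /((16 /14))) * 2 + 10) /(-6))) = 1049 /4500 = 0.23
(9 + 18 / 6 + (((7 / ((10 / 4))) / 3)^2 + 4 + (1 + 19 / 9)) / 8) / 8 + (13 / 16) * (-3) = -1463 / 1800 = -0.81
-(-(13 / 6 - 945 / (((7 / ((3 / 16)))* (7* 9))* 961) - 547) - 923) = 122108369 / 322896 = 378.17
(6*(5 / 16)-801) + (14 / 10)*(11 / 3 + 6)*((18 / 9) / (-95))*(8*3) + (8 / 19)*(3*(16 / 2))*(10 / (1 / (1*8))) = 9341 / 3800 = 2.46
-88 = -88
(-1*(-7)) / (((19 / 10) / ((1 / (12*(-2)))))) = -35 / 228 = -0.15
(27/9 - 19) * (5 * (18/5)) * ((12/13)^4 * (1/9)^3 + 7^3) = -98784.29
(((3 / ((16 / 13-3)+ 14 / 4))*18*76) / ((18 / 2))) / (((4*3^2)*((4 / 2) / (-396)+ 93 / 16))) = 173888 / 137985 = 1.26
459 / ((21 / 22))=3366 / 7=480.86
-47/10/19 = -47/190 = -0.25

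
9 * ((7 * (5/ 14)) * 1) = 45/ 2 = 22.50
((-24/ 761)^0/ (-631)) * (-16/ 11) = 16/ 6941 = 0.00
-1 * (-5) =5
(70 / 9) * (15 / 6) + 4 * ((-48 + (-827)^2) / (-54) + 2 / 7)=-9570443 / 189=-50637.26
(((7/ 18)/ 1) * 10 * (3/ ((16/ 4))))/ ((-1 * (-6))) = 35/ 72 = 0.49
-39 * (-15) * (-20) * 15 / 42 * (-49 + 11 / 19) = 26910000 / 133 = 202330.83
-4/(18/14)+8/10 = -104/45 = -2.31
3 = 3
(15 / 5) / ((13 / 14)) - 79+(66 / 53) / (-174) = -1514088 / 19981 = -75.78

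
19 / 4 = 4.75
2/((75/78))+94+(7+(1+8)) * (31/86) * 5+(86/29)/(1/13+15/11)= 407722457/3211025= 126.98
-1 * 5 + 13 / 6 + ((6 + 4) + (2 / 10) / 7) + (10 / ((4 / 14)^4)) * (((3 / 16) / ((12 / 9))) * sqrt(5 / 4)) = 1511 / 210 + 108045 * sqrt(5) / 1024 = 243.13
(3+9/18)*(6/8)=21/8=2.62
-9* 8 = -72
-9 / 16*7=-63 / 16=-3.94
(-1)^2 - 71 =-70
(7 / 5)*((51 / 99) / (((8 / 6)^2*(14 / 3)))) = 153 / 1760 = 0.09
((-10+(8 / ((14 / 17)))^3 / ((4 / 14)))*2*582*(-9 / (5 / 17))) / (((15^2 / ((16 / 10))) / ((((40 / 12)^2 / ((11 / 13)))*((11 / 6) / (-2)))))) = 11945725376 / 1225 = 9751612.55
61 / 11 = 5.55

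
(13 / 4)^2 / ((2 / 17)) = 2873 / 32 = 89.78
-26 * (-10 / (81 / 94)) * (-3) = -905.19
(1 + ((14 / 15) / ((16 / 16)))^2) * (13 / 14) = 1.74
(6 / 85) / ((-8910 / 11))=-1 / 11475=-0.00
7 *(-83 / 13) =-581 / 13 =-44.69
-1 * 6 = -6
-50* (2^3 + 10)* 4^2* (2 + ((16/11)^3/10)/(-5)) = -37153152/1331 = -27913.71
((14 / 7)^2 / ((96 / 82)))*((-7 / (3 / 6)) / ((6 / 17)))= -4879 / 36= -135.53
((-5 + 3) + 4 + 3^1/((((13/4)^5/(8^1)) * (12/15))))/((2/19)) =7346407/371293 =19.79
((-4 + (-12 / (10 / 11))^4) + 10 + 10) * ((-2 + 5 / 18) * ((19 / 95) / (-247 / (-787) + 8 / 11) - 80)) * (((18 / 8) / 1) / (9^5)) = 264582750049636 / 1663151990625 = 159.09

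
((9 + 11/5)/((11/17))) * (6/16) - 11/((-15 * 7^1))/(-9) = 67352/10395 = 6.48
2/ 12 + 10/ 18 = 13/ 18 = 0.72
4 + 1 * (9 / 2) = 17 / 2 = 8.50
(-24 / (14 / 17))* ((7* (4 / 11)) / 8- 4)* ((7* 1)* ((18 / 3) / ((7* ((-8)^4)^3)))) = 12393 / 1322849927168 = 0.00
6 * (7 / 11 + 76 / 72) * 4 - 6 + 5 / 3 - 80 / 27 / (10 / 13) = 9629 / 297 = 32.42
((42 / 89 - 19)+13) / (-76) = 123 / 1691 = 0.07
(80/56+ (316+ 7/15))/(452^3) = 33379/9696267840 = 0.00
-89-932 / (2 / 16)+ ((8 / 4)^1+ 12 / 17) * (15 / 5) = -128127 / 17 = -7536.88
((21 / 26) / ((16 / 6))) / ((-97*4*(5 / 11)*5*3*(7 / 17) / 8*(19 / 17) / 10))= -9537 / 479180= -0.02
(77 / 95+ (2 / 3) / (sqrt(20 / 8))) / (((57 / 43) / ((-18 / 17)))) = -19866 / 30685-172 * sqrt(10) / 1615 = -0.98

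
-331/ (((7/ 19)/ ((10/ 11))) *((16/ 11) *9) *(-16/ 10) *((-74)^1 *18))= -157225/ 5370624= -0.03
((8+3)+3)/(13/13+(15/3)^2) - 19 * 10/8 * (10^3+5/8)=-9885951/416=-23764.31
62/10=31/5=6.20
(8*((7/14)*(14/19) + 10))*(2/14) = 11.85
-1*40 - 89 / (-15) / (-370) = -222089 / 5550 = -40.02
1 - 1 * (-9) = 10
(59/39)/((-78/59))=-3481/3042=-1.14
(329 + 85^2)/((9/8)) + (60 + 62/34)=345601/51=6776.49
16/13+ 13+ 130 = 144.23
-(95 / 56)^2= -9025 / 3136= -2.88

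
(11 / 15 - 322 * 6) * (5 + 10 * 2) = -48281.67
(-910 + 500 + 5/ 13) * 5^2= -133125/ 13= -10240.38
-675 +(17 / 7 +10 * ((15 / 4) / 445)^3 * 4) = -26551951471 / 39478264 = -672.57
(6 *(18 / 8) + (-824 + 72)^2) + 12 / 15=5655183 / 10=565518.30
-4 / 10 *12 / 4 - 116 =-586 / 5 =-117.20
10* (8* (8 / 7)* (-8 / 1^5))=-5120 / 7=-731.43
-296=-296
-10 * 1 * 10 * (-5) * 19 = 9500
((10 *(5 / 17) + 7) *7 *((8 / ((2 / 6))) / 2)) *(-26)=-369096 / 17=-21711.53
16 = 16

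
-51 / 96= -17 / 32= -0.53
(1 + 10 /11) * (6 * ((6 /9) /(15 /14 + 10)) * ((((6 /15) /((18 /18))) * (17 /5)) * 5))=39984 /8525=4.69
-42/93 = -14/31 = -0.45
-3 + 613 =610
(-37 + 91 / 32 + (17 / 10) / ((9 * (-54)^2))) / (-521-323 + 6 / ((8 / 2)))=0.04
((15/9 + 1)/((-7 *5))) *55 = -88/21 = -4.19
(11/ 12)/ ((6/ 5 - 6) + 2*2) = -55/ 48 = -1.15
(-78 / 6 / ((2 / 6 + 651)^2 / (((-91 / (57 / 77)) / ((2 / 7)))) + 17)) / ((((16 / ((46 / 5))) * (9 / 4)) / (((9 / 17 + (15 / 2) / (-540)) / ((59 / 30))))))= 9254025781 / 10297056220344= 0.00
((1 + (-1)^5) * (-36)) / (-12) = 0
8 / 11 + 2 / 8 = 43 / 44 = 0.98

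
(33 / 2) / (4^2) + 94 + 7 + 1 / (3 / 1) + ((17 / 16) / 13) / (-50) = 798431 / 7800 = 102.36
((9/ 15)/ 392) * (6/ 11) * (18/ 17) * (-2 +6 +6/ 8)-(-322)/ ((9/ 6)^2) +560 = 2319352411/ 3298680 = 703.12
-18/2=-9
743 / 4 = 185.75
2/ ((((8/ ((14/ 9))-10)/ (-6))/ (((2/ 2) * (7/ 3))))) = 98/ 17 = 5.76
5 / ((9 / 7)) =35 / 9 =3.89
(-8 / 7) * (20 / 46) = -80 / 161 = -0.50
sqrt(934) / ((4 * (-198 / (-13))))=13 * sqrt(934) / 792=0.50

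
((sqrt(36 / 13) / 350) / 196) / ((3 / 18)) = 9 * sqrt(13) / 222950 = 0.00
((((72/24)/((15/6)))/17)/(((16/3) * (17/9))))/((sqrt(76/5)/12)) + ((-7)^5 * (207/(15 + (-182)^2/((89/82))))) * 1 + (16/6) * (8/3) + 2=-2563883003/24457527 + 243 * sqrt(95)/109820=-104.81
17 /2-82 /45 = 601 /90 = 6.68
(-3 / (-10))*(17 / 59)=51 / 590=0.09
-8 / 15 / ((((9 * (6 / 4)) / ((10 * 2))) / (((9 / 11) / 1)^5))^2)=-4081466880 / 25937424601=-0.16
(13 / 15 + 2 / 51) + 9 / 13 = 1766 / 1105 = 1.60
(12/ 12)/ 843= 1/ 843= 0.00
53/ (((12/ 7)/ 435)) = 53795/ 4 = 13448.75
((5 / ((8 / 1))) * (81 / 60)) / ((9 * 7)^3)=1 / 296352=0.00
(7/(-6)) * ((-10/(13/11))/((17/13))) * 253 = 97405/51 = 1909.90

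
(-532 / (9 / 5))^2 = 87353.09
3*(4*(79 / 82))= 474 / 41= 11.56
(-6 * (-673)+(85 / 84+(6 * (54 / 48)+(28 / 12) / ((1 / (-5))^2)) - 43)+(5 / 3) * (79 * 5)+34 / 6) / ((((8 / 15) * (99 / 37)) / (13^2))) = 3102332155 / 5544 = 559583.72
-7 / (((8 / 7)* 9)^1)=-49 / 72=-0.68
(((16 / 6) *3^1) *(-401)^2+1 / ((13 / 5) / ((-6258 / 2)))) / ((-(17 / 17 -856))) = 16707659 / 11115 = 1503.16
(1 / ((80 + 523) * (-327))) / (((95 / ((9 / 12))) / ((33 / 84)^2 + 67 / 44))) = -1607 / 23932807360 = -0.00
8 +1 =9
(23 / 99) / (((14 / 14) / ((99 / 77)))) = 23 / 77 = 0.30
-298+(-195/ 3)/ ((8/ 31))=-4399/ 8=-549.88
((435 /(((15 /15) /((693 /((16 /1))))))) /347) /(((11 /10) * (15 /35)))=319725 /2776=115.17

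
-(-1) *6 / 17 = 6 / 17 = 0.35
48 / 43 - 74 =-3134 / 43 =-72.88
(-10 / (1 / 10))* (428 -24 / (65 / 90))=-513200 / 13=-39476.92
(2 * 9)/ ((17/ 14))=252/ 17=14.82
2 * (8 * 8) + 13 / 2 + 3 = 275 / 2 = 137.50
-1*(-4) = 4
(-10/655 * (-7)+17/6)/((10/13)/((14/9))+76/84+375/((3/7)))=210301/62685334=0.00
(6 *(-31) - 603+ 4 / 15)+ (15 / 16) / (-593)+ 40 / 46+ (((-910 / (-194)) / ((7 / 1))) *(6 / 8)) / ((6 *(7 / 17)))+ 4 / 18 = -5250517474493 / 6667834320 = -787.44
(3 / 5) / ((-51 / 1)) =-1 / 85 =-0.01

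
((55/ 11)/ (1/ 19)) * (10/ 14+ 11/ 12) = 13015/ 84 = 154.94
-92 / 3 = -30.67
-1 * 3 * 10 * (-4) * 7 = 840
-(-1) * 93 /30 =31 /10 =3.10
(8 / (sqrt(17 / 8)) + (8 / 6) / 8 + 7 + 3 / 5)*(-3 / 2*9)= -178.94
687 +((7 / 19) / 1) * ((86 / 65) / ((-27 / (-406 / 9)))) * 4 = 207149783 / 300105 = 690.26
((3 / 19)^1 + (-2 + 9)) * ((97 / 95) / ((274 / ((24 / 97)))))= 1632 / 247285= 0.01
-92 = -92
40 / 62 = 20 / 31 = 0.65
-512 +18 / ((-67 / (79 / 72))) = -137295 / 268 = -512.29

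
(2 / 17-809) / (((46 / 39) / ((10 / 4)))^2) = -3633.95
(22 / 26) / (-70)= -11 / 910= -0.01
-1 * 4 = -4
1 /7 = 0.14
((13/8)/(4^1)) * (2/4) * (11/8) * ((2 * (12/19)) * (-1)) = -429/1216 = -0.35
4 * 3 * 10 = 120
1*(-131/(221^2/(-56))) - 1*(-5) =251541/48841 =5.15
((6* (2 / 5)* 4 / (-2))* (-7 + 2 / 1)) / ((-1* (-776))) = 3 / 97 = 0.03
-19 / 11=-1.73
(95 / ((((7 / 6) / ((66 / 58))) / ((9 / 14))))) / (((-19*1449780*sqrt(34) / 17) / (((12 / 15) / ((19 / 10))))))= -297*sqrt(34) / 652376837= -0.00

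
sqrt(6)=2.45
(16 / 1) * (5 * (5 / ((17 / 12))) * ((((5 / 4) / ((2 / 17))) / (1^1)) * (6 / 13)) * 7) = 126000 / 13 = 9692.31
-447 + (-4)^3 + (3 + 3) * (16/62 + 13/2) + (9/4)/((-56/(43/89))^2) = -1449080658145/3080191744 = -470.45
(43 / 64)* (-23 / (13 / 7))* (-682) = 2360743 / 416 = 5674.86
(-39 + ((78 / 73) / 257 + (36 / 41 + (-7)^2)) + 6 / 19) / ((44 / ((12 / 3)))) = 163656682 / 160763009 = 1.02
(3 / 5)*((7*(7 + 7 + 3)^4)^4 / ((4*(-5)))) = -350506565080428453668643 / 100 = -3505065650804284536686.43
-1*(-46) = 46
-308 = -308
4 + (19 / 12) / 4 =4.40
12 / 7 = 1.71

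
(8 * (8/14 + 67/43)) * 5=25640/301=85.18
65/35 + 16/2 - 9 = 6/7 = 0.86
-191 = -191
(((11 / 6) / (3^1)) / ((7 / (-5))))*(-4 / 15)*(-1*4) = -88 / 189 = -0.47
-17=-17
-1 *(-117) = 117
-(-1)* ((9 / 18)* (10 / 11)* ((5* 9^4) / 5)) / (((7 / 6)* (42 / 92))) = 3018060 / 539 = 5599.37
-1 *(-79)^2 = -6241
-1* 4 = -4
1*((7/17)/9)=7/153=0.05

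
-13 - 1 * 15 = -28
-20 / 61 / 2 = -10 / 61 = -0.16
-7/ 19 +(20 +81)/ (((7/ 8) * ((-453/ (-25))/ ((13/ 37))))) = 1.87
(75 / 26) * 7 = 525 / 26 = 20.19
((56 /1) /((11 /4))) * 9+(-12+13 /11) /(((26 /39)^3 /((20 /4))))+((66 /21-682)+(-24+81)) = -382623 /616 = -621.14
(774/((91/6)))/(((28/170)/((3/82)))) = 296055/26117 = 11.34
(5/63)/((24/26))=65/756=0.09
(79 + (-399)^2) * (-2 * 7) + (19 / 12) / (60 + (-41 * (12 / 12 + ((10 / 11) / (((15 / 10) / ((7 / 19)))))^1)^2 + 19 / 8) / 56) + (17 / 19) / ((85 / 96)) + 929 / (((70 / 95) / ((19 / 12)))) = -2227922.72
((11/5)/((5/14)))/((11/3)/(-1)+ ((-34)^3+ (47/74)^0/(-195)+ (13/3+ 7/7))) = -1001/6386630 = -0.00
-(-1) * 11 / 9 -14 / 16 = 25 / 72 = 0.35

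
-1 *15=-15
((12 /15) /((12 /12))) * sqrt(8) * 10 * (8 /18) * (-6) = -60.34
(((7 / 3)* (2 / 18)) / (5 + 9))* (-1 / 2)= -1 / 108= -0.01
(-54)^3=-157464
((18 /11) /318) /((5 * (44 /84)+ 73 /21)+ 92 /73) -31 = -31.00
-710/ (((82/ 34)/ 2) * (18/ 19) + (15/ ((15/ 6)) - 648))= 229330/ 206997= 1.11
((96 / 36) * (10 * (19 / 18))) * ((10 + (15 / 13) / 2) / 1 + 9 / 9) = 114380 / 351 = 325.87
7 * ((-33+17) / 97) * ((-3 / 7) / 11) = 48 / 1067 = 0.04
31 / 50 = 0.62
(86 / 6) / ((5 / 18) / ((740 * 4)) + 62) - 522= -344718570 / 660673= -521.77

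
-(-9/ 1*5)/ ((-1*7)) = -45/ 7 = -6.43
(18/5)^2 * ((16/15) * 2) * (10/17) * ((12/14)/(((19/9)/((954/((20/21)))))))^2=10318356419328/3835625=2690136.92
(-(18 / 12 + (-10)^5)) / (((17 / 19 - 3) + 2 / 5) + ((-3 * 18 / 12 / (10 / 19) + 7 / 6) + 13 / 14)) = -797988030 / 65117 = -12254.68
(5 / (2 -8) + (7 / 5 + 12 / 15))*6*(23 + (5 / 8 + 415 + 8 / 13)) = 1872921 / 520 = 3601.77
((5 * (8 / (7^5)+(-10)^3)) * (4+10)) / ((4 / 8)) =-336139840 / 2401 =-139999.93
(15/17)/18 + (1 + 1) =209/102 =2.05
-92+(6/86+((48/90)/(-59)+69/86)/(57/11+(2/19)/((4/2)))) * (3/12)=-30622849187/333057360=-91.94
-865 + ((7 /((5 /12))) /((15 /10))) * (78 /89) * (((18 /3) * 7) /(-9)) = -405309 /445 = -910.81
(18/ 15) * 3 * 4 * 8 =576/ 5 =115.20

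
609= 609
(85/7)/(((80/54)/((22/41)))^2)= 1499553/941360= 1.59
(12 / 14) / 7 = 6 / 49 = 0.12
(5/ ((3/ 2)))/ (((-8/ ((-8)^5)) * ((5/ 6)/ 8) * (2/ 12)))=786432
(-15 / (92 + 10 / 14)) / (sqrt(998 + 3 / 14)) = -0.01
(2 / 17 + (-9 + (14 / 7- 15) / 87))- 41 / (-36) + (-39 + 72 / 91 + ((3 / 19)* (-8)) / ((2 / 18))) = -1763544319 / 30686292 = -57.47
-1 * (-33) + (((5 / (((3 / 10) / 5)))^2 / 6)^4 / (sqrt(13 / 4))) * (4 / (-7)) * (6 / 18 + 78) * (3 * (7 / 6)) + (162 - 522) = -896453857421875000000 * sqrt(13) / 20726199 - 327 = -155948051498918.45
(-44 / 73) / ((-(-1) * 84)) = -11 / 1533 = -0.01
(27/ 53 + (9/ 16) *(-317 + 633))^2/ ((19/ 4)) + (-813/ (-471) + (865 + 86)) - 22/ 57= 768421929863/ 100550964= 7642.11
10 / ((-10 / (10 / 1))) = -10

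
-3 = -3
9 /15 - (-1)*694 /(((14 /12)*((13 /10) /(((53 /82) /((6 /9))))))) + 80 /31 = 258393833 /578305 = 446.81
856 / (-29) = -29.52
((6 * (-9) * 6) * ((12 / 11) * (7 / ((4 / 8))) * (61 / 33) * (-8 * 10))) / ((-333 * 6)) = -1639680 / 4477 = -366.25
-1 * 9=-9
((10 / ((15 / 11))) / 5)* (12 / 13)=88 / 65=1.35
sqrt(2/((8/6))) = sqrt(6)/2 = 1.22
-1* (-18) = 18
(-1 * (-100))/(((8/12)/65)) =9750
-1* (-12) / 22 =6 / 11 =0.55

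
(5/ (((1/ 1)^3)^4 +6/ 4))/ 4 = 1/ 2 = 0.50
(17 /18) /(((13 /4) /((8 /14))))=136 /819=0.17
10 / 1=10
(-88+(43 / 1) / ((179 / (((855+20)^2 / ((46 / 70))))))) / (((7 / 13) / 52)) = 778686650404 / 28819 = 27019905.28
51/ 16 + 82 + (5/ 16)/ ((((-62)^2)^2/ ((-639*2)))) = 10070069789/ 118210688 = 85.19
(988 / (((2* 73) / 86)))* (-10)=-5819.73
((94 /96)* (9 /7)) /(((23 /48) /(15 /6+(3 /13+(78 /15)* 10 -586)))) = -5842899 /4186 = -1395.82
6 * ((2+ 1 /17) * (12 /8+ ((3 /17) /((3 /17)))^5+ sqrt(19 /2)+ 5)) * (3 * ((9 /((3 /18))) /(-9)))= -28350 /17 - 1890 * sqrt(38) /17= -2352.98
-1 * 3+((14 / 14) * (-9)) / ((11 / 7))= -96 / 11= -8.73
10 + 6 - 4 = 12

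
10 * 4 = 40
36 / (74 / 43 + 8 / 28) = 17.94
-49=-49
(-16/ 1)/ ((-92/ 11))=44/ 23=1.91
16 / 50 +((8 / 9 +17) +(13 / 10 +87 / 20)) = 21473 / 900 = 23.86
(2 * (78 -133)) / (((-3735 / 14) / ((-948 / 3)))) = -97328 / 747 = -130.29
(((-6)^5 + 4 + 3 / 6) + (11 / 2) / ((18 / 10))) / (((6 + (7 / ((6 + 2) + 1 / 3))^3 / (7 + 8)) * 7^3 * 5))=-156062500 / 208080117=-0.75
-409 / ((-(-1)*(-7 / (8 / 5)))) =3272 / 35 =93.49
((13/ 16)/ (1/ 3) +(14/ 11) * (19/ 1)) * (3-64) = -285785/ 176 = -1623.78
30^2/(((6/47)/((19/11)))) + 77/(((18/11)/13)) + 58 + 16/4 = 2544497/198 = 12850.99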